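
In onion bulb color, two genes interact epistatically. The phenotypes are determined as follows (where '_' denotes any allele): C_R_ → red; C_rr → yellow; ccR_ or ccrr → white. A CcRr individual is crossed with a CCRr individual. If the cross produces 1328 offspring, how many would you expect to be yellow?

Cross: CcRr × CCRr — consider each gene separately:
C gene: Cc × CC → 2 CC, 2 Cc → 4 C_ (out of 4)
R gene: Rr × Rr → 1 RR, 2 Rr, 1 rr → 3 R_ : 1 rr (out of 4)
Genotype classes (out of 4 × 4 = 16): C_R_ = 4×3 = 12; C_rr = 4×1 = 4
Apply the phenotype rules: C_R_ (12) → red; C_rr (4) → yellow
Phenotype counts (out of 16): 12 red, 4 yellow
yellow: 4 out of 16 → fraction 1/4
Expected count = 1/4 × 1328 = 332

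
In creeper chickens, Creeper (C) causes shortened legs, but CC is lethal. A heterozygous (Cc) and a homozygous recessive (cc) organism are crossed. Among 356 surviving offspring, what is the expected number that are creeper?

Cross: Cc × cc
Punnett square offspring (before lethality): 2 Cc, 2 cc
No CC offspring are produced in this cross.
creeper: 2 out of 4 → fraction 1/2
Expected count = 1/2 × 356 = 178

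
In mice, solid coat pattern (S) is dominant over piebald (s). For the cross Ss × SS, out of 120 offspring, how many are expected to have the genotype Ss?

Punnett square for Ss × SS:
Offspring genotypes: 2 SS, 2 Ss
Total offspring: 4
Count with target: 2
Probability: 2/4 = 1/2
Expected count = 1/2 × 120 = 60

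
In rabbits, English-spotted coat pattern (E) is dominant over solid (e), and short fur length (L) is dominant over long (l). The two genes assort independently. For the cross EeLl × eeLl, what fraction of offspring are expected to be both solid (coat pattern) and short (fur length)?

Dihybrid cross EeLl × eeLl — consider each gene separately:
coat pattern: Ee × ee → 2 Ee, 2 ee → 2 E_ : 2 ee (out of 4)
fur length: Ll × Ll → 1 LL, 2 Ll, 1 ll → 3 L_ : 1 ll (out of 4)
Looking for: solid (ee) and short (L_)
P(solid) = 2/4, P(short) = 3/4
P(both) = 2/4 × 3/4 = 6/16 = 3/8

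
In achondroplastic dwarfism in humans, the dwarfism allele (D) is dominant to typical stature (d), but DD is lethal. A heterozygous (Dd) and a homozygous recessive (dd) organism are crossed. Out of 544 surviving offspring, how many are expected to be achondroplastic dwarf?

Cross: Dd × dd
Punnett square offspring (before lethality): 2 Dd, 2 dd
No DD offspring are produced in this cross.
achondroplastic dwarf: 2 out of 4 → fraction 1/2
Expected count = 1/2 × 544 = 272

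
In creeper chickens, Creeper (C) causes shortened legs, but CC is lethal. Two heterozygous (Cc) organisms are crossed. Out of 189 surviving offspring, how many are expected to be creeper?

Cross: Cc × Cc
Punnett square offspring (before lethality): 1 CC, 2 Cc, 1 cc
The CC genotype is lethal (embryos die); surviving offspring: 2 Cc, 1 cc
creeper: 2 out of 3 → fraction 2/3
Expected count = 2/3 × 189 = 126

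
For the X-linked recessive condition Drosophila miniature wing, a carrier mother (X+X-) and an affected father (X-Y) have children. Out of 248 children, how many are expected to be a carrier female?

Cross: X+X- × X-Y
Offspring: 1 X+X-, 1 X+Y, 1 X-X-, 1 X-Y
Probability of a carrier female: 1/4
Expected count = 1/4 × 248 = 62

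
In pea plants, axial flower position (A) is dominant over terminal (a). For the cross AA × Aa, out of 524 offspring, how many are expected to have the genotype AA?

Punnett square for AA × Aa:
Offspring genotypes: 2 AA, 2 Aa
Total offspring: 4
Count with target: 2
Probability: 2/4 = 1/2
Expected count = 1/2 × 524 = 262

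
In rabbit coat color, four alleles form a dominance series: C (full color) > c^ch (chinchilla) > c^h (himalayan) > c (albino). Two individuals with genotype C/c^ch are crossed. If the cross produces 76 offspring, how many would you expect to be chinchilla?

Cross: C/c^ch × C/c^ch
Allele dominance: C > c^ch > c^h > c
Offspring genotypes: 1 C/C, 2 C/c^ch, 1 c^ch/c^ch
Phenotype counts: 3 full color, 1 chinchilla
chinchilla: 1 out of 4 → fraction 1/4
Expected count = 1/4 × 76 = 19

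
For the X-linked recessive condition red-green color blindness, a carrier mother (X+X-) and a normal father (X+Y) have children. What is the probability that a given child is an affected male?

Cross: X+X- × X+Y
Offspring: 1 X+X+, 1 X+Y, 1 X+X-, 1 X-Y
Probability of an affected male: 1/4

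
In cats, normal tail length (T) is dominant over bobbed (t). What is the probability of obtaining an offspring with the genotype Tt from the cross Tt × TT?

Punnett square for Tt × TT:
Offspring genotypes: 2 TT, 2 Tt
Total offspring: 4
Count with target: 2
Probability: 2/4 = 1/2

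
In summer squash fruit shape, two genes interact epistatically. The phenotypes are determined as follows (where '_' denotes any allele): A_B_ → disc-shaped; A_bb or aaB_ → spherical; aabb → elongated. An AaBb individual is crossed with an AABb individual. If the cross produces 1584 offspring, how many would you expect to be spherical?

Cross: AaBb × AABb — consider each gene separately:
A gene: Aa × AA → 2 AA, 2 Aa → 4 A_ (out of 4)
B gene: Bb × Bb → 1 BB, 2 Bb, 1 bb → 3 B_ : 1 bb (out of 4)
Genotype classes (out of 4 × 4 = 16): A_B_ = 4×3 = 12; A_bb = 4×1 = 4
Apply the phenotype rules: A_B_ (12) → disc-shaped; A_bb (4) → spherical
Phenotype counts (out of 16): 12 disc-shaped, 4 spherical
spherical: 4 out of 16 → fraction 1/4
Expected count = 1/4 × 1584 = 396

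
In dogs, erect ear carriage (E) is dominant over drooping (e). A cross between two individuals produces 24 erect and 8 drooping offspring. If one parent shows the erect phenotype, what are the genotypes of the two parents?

Observed offspring: 24 erect, 8 drooping
The observed ratio simplifies to 3:1. Drooping (ee) offspring appear, so each parent must contribute one e allele. The parent stated to show erect carries E, so it is Ee. The other parent is then either Ee or ee: Ee × ee would give a 1:1 split, whereas Ee × Ee gives 3:1 — matching the data. So both parents are heterozygous (Ee × Ee).
Parent genotypes: Ee × Ee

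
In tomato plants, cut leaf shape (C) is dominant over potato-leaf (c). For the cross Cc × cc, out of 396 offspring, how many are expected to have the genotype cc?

Punnett square for Cc × cc:
Offspring genotypes: 2 Cc, 2 cc
Total offspring: 4
Count with target: 2
Probability: 2/4 = 1/2
Expected count = 1/2 × 396 = 198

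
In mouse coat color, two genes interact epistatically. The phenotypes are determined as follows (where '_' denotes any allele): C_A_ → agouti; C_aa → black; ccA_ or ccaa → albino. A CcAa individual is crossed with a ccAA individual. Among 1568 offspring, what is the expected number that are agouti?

Cross: CcAa × ccAA — consider each gene separately:
C gene: Cc × cc → 2 Cc, 2 cc → 2 C_ : 2 cc (out of 4)
A gene: Aa × AA → 2 AA, 2 Aa → 4 A_ (out of 4)
Genotype classes (out of 4 × 4 = 16): C_A_ = 2×4 = 8; ccA_ = 2×4 = 8
Apply the phenotype rules: C_A_ (8) → agouti; ccA_ (8) → albino
Phenotype counts (out of 16): 8 agouti, 8 albino
agouti: 8 out of 16 → fraction 1/2
Expected count = 1/2 × 1568 = 784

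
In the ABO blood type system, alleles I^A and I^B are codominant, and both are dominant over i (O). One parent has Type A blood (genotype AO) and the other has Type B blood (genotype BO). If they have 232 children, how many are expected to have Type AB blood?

Cross: AO × BO
Possible offspring genotypes: 1 AB, 1 AO, 1 BO, 1 OO
Blood type counts: 1 Type AB, 1 Type A, 1 Type B, 1 Type O
Probability of Type AB: 1/4
Expected count = 1/4 × 232 = 58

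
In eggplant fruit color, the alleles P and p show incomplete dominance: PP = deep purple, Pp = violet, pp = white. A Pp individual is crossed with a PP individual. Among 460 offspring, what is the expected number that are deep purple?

Punnett square for Pp × PP:
Offspring genotypes: 2 PP, 2 Pp
Phenotype counts: 2 deep purple, 2 violet
deep purple: 2 out of 4 → fraction 1/2
Expected count = 1/2 × 460 = 230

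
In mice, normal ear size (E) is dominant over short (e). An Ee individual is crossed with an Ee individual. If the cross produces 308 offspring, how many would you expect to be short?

Punnett square for Ee × Ee:
Offspring genotypes: 1 EE, 2 Ee, 1 ee
normal: 3, short: 1
short: 1 out of 4 → fraction 1/4
Expected count = 1/4 × 308 = 77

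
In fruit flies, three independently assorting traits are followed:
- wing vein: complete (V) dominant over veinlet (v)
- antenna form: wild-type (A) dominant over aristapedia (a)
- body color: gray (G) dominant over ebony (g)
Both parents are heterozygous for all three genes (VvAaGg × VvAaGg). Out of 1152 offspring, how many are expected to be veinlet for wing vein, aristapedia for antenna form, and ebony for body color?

Trihybrid cross: VvAaGg × VvAaGg
Each trait segregates independently with a 3:1 phenotypic ratio, so each gene contributes 3/4 (dominant) or 1/4 (recessive).
Target: veinlet (wing vein), aristapedia (antenna form), ebony (body color)
Probability = product of independent per-trait probabilities
= 1/4 × 1/4 × 1/4 = 1/64
Expected count = 1/64 × 1152 = 18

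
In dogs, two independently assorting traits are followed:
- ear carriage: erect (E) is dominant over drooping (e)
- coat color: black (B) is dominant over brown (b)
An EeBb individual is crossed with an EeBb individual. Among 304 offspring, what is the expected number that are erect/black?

Dihybrid cross EeBb × EeBb — consider each gene separately:
ear carriage: Ee × Ee → 1 EE, 2 Ee, 1 ee → 3 E_ : 1 ee (out of 4)
coat color: Bb × Bb → 1 BB, 2 Bb, 1 bb → 3 B_ : 1 bb (out of 4)
Combine (counts out of 4 × 4 = 16): erect/black (E_B_) = 3×3 = 9; erect/brown (E_bb) = 3×1 = 3; drooping/black (eeB_) = 1×3 = 3; drooping/brown (eebb) = 1×1 = 1
Phenotype counts (out of 16): 9 erect/black, 3 erect/brown, 3 drooping/black, 1 drooping/brown
erect/black: 9 out of 16 → fraction 9/16
Expected count = 9/16 × 304 = 171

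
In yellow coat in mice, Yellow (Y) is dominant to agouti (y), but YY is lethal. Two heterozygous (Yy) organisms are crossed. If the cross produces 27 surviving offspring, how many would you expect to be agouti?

Cross: Yy × Yy
Punnett square offspring (before lethality): 1 YY, 2 Yy, 1 yy
The YY genotype is lethal (embryos die); surviving offspring: 2 Yy, 1 yy
agouti: 1 out of 3 → fraction 1/3
Expected count = 1/3 × 27 = 9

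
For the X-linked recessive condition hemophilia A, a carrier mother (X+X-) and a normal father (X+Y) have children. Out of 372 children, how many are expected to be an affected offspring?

Cross: X+X- × X+Y
Offspring: 1 X+X+, 1 X+Y, 1 X+X-, 1 X-Y
Probability of an affected offspring: 1/4
Expected count = 1/4 × 372 = 93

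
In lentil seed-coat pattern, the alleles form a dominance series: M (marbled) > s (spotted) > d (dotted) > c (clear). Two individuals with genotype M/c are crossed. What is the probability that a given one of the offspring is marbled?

Cross: M/c × M/c
Allele dominance: M > s > d > c
Offspring genotypes: 1 M/M, 2 M/c, 1 c/c
Phenotype counts: 3 marbled, 1 clear
marbled: 3 out of 4
Probability: 3/4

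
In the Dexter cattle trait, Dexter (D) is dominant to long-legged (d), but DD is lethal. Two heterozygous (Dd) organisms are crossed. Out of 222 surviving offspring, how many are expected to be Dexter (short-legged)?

Cross: Dd × Dd
Punnett square offspring (before lethality): 1 DD, 2 Dd, 1 dd
The DD genotype is lethal (embryos die); surviving offspring: 2 Dd, 1 dd
Dexter (short-legged): 2 out of 3 → fraction 2/3
Expected count = 2/3 × 222 = 148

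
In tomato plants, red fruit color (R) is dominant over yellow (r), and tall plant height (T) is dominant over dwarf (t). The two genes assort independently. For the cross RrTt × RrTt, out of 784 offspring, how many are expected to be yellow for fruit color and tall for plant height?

Dihybrid cross RrTt × RrTt — consider each gene separately:
fruit color: Rr × Rr → 1 RR, 2 Rr, 1 rr → 3 R_ : 1 rr (out of 4)
plant height: Tt × Tt → 1 TT, 2 Tt, 1 tt → 3 T_ : 1 tt (out of 4)
Looking for: yellow (rr) and tall (T_)
P(yellow) = 1/4, P(tall) = 3/4
P(both) = 1/4 × 3/4 = 3/16
Expected count = 3/16 × 784 = 147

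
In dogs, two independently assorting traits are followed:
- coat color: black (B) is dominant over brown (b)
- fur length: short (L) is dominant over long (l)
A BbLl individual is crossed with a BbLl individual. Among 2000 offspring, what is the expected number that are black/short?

Dihybrid cross BbLl × BbLl — consider each gene separately:
coat color: Bb × Bb → 1 BB, 2 Bb, 1 bb → 3 B_ : 1 bb (out of 4)
fur length: Ll × Ll → 1 LL, 2 Ll, 1 ll → 3 L_ : 1 ll (out of 4)
Combine (counts out of 4 × 4 = 16): black/short (B_L_) = 3×3 = 9; black/long (B_ll) = 3×1 = 3; brown/short (bbL_) = 1×3 = 3; brown/long (bbll) = 1×1 = 1
Phenotype counts (out of 16): 9 black/short, 3 black/long, 3 brown/short, 1 brown/long
black/short: 9 out of 16 → fraction 9/16
Expected count = 9/16 × 2000 = 1125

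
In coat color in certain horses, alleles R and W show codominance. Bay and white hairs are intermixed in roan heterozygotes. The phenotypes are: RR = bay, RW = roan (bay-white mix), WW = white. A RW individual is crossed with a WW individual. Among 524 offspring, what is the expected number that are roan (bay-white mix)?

Punnett square for RW × WW:
Offspring genotypes: 2 RW, 2 WW
Phenotype counts: 2 roan (bay-white mix), 2 white
roan (bay-white mix): 2 out of 4 → fraction 1/2
Expected count = 1/2 × 524 = 262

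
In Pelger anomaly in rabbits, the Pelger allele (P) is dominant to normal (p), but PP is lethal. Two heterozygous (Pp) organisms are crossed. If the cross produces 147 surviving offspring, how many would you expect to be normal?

Cross: Pp × Pp
Punnett square offspring (before lethality): 1 PP, 2 Pp, 1 pp
The PP genotype is lethal (embryos die); surviving offspring: 2 Pp, 1 pp
normal: 1 out of 3 → fraction 1/3
Expected count = 1/3 × 147 = 49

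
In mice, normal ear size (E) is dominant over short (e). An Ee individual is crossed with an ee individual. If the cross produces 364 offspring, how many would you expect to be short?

Punnett square for Ee × ee:
Offspring genotypes: 2 Ee, 2 ee
normal: 2, short: 2
short: 2 out of 4 → fraction 1/2
Expected count = 1/2 × 364 = 182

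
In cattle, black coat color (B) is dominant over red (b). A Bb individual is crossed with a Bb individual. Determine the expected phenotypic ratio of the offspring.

Punnett square for Bb × Bb:
Offspring genotypes: 1 BB, 2 Bb, 1 bb
black: 3, red: 1
Ratio: 3:1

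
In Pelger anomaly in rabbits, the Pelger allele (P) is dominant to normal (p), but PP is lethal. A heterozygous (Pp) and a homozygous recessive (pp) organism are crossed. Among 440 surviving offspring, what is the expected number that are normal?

Cross: Pp × pp
Punnett square offspring (before lethality): 2 Pp, 2 pp
No PP offspring are produced in this cross.
normal: 2 out of 4 → fraction 1/2
Expected count = 1/2 × 440 = 220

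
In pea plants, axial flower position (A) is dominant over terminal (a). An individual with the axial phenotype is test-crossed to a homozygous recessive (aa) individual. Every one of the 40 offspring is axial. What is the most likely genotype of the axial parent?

Test cross: ? × aa
All offspring are axial.
If the unknown parent were heterozygous (Aa), about half of 40 offspring would be terminal; none are. The unknown parent is most likely homozygous dominant (AA).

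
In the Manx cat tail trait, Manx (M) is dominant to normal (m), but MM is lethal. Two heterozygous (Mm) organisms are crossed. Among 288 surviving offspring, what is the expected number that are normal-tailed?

Cross: Mm × Mm
Punnett square offspring (before lethality): 1 MM, 2 Mm, 1 mm
The MM genotype is lethal (embryos die); surviving offspring: 2 Mm, 1 mm
normal-tailed: 1 out of 3 → fraction 1/3
Expected count = 1/3 × 288 = 96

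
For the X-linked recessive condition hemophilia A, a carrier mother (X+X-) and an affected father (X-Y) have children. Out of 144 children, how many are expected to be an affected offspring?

Cross: X+X- × X-Y
Offspring: 1 X+X-, 1 X+Y, 1 X-X-, 1 X-Y
Probability of an affected offspring: 2/4 = 1/2
Expected count = 1/2 × 144 = 72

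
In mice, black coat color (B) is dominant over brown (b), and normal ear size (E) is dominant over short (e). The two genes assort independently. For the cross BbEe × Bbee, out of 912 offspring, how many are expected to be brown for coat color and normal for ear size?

Dihybrid cross BbEe × Bbee — consider each gene separately:
coat color: Bb × Bb → 1 BB, 2 Bb, 1 bb → 3 B_ : 1 bb (out of 4)
ear size: Ee × ee → 2 Ee, 2 ee → 2 E_ : 2 ee (out of 4)
Looking for: brown (bb) and normal (E_)
P(brown) = 1/4, P(normal) = 2/4
P(both) = 1/4 × 2/4 = 2/16 = 1/8
Expected count = 1/8 × 912 = 114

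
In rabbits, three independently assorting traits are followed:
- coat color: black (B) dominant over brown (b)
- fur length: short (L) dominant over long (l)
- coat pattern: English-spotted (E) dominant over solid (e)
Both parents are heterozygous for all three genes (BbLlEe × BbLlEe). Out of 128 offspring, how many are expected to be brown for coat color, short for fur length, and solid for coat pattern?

Trihybrid cross: BbLlEe × BbLlEe
Each trait segregates independently with a 3:1 phenotypic ratio, so each gene contributes 3/4 (dominant) or 1/4 (recessive).
Target: brown (coat color), short (fur length), solid (coat pattern)
Probability = product of independent per-trait probabilities
= 1/4 × 3/4 × 1/4 = 3/64
Expected count = 3/64 × 128 = 6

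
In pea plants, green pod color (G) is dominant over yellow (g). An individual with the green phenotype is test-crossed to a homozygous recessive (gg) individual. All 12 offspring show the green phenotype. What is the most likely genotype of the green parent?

Test cross: ? × gg
All offspring are green.
If the unknown parent were heterozygous (Gg), about half of 12 offspring would be yellow; none are. The unknown parent is most likely homozygous dominant (GG).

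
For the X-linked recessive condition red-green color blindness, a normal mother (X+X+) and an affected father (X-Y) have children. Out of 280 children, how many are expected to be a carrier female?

Cross: X+X+ × X-Y
Offspring: 2 X+X-, 2 X+Y
Probability of a carrier female: 2/4 = 1/2
Expected count = 1/2 × 280 = 140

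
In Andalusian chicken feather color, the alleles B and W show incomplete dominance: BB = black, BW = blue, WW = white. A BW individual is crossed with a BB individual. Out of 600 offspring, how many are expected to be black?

Punnett square for BW × BB:
Offspring genotypes: 2 BB, 2 BW
Phenotype counts: 2 black, 2 blue
black: 2 out of 4 → fraction 1/2
Expected count = 1/2 × 600 = 300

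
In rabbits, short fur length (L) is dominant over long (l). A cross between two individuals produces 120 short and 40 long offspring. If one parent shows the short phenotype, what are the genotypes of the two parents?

Observed offspring: 120 short, 40 long
The observed ratio simplifies to 3:1. Long (ll) offspring appear, so each parent must contribute one l allele. The parent stated to show short carries L, so it is Ll. The other parent is then either Ll or ll: Ll × ll would give a 1:1 split, whereas Ll × Ll gives 3:1 — matching the data. So both parents are heterozygous (Ll × Ll).
Parent genotypes: Ll × Ll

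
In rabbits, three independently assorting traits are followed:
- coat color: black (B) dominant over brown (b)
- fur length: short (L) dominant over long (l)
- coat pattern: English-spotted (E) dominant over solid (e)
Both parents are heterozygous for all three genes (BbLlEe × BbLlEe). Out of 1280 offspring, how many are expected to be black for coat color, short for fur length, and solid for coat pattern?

Trihybrid cross: BbLlEe × BbLlEe
Each trait segregates independently with a 3:1 phenotypic ratio, so each gene contributes 3/4 (dominant) or 1/4 (recessive).
Target: black (coat color), short (fur length), solid (coat pattern)
Probability = product of independent per-trait probabilities
= 3/4 × 3/4 × 1/4 = 9/64
Expected count = 9/64 × 1280 = 180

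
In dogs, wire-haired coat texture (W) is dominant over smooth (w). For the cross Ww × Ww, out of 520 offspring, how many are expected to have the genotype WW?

Punnett square for Ww × Ww:
Offspring genotypes: 1 WW, 2 Ww, 1 ww
Total offspring: 4
Count with target: 1
Probability: 1/4
Expected count = 1/4 × 520 = 130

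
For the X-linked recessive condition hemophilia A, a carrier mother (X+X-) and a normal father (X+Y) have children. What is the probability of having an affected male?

Cross: X+X- × X+Y
Offspring: 1 X+X+, 1 X+Y, 1 X+X-, 1 X-Y
Probability of an affected male: 1/4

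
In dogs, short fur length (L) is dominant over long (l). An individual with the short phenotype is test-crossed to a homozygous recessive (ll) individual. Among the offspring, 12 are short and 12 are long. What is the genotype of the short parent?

Test cross: ? × ll
Offspring: 12 short, 12 long — approximately 1:1.
A 1:1 ratio in a test cross indicates the unknown parent is heterozygous (Ll).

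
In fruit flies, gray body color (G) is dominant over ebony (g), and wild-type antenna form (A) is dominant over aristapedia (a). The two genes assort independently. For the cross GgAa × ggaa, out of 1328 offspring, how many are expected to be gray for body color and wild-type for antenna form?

Dihybrid cross GgAa × ggaa — consider each gene separately:
body color: Gg × gg → 2 Gg, 2 gg → 2 G_ : 2 gg (out of 4)
antenna form: Aa × aa → 2 Aa, 2 aa → 2 A_ : 2 aa (out of 4)
Looking for: gray (G_) and wild-type (A_)
P(gray) = 2/4, P(wild-type) = 2/4
P(both) = 2/4 × 2/4 = 4/16 = 1/4
Expected count = 1/4 × 1328 = 332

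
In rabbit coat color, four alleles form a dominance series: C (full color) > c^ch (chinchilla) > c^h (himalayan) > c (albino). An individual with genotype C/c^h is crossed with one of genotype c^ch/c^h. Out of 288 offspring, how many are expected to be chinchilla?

Cross: C/c^h × c^ch/c^h
Allele dominance: C > c^ch > c^h > c
Offspring genotypes: 1 C/c^ch, 1 C/c^h, 1 c^ch/c^h, 1 c^h/c^h
Phenotype counts: 2 full color, 1 chinchilla, 1 himalayan
chinchilla: 1 out of 4 → fraction 1/4
Expected count = 1/4 × 288 = 72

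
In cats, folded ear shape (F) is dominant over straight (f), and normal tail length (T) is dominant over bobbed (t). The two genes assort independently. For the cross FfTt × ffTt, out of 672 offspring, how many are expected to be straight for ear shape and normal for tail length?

Dihybrid cross FfTt × ffTt — consider each gene separately:
ear shape: Ff × ff → 2 Ff, 2 ff → 2 F_ : 2 ff (out of 4)
tail length: Tt × Tt → 1 TT, 2 Tt, 1 tt → 3 T_ : 1 tt (out of 4)
Looking for: straight (ff) and normal (T_)
P(straight) = 2/4, P(normal) = 3/4
P(both) = 2/4 × 3/4 = 6/16 = 3/8
Expected count = 3/8 × 672 = 252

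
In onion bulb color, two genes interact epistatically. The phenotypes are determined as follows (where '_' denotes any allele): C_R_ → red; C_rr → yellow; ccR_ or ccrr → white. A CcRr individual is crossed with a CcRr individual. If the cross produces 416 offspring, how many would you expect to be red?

Cross: CcRr × CcRr — consider each gene separately:
C gene: Cc × Cc → 1 CC, 2 Cc, 1 cc → 3 C_ : 1 cc (out of 4)
R gene: Rr × Rr → 1 RR, 2 Rr, 1 rr → 3 R_ : 1 rr (out of 4)
Genotype classes (out of 4 × 4 = 16): C_R_ = 3×3 = 9; C_rr = 3×1 = 3; ccR_ = 1×3 = 3; ccrr = 1×1 = 1
Apply the phenotype rules: C_R_ (9) → red; C_rr (3) → yellow; ccR_ (3) + ccrr (1) → white
Phenotype counts (out of 16): 9 red, 3 yellow, 4 white
red: 9 out of 16 → fraction 9/16
Expected count = 9/16 × 416 = 234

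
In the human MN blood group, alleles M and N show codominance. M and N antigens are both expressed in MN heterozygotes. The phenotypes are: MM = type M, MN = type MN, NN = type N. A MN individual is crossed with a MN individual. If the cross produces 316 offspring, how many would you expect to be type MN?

Punnett square for MN × MN:
Offspring genotypes: 1 MM, 2 MN, 1 NN
Phenotype counts: 1 type M, 2 type MN, 1 type N
type MN: 2 out of 4 → fraction 1/2
Expected count = 1/2 × 316 = 158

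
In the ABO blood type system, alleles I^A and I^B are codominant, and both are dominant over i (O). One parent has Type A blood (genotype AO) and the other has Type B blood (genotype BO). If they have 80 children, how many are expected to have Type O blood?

Cross: AO × BO
Possible offspring genotypes: 1 AB, 1 AO, 1 BO, 1 OO
Blood type counts: 1 Type AB, 1 Type A, 1 Type B, 1 Type O
Probability of Type O: 1/4
Expected count = 1/4 × 80 = 20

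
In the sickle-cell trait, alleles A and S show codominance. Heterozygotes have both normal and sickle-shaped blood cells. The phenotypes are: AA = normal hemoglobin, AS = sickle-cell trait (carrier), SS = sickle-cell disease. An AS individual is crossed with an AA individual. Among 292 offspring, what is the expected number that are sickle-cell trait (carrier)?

Punnett square for AS × AA:
Offspring genotypes: 2 AA, 2 AS
Phenotype counts: 2 normal hemoglobin, 2 sickle-cell trait (carrier)
sickle-cell trait (carrier): 2 out of 4 → fraction 1/2
Expected count = 1/2 × 292 = 146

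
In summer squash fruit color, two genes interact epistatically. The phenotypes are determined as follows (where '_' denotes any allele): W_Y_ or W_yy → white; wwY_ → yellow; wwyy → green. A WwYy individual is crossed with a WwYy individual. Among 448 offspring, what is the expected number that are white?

Cross: WwYy × WwYy — consider each gene separately:
W gene: Ww × Ww → 1 WW, 2 Ww, 1 ww → 3 W_ : 1 ww (out of 4)
Y gene: Yy × Yy → 1 YY, 2 Yy, 1 yy → 3 Y_ : 1 yy (out of 4)
Genotype classes (out of 4 × 4 = 16): W_Y_ = 3×3 = 9; W_yy = 3×1 = 3; wwY_ = 1×3 = 3; wwyy = 1×1 = 1
Apply the phenotype rules: W_Y_ (9) + W_yy (3) → white; wwY_ (3) → yellow; wwyy (1) → green
Phenotype counts (out of 16): 12 white, 3 yellow, 1 green
white: 12 out of 16 → fraction 3/4
Expected count = 3/4 × 448 = 336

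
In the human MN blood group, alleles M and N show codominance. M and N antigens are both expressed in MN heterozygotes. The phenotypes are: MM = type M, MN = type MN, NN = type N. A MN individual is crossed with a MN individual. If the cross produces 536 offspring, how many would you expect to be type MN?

Punnett square for MN × MN:
Offspring genotypes: 1 MM, 2 MN, 1 NN
Phenotype counts: 1 type M, 2 type MN, 1 type N
type MN: 2 out of 4 → fraction 1/2
Expected count = 1/2 × 536 = 268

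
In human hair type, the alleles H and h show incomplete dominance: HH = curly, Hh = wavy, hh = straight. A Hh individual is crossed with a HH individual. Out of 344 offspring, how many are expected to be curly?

Punnett square for Hh × HH:
Offspring genotypes: 2 HH, 2 Hh
Phenotype counts: 2 curly, 2 wavy
curly: 2 out of 4 → fraction 1/2
Expected count = 1/2 × 344 = 172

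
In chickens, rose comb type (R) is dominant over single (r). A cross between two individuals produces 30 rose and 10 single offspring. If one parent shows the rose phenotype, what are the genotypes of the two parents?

Observed offspring: 30 rose, 10 single
The observed ratio simplifies to 3:1. Single (rr) offspring appear, so each parent must contribute one r allele. The parent stated to show rose carries R, so it is Rr. The other parent is then either Rr or rr: Rr × rr would give a 1:1 split, whereas Rr × Rr gives 3:1 — matching the data. So both parents are heterozygous (Rr × Rr).
Parent genotypes: Rr × Rr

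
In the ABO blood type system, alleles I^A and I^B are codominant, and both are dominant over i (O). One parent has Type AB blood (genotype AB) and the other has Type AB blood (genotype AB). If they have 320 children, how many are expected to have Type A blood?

Cross: AB × AB
Possible offspring genotypes: 1 AA, 2 AB, 1 BB
Blood type counts: 1 Type A, 2 Type AB, 1 Type B
Probability of Type A: 1/4
Expected count = 1/4 × 320 = 80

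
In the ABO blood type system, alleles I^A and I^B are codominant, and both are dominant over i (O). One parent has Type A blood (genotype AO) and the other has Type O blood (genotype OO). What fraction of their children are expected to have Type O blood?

Cross: AO × OO
Possible offspring genotypes: 2 AO, 2 OO
Blood type counts: 2 Type A, 2 Type O
Probability of Type O: 2/4 = 1/2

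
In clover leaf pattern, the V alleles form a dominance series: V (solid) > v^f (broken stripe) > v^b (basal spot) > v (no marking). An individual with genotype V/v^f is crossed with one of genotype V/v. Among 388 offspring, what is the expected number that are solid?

Cross: V/v^f × V/v
Allele dominance: V > v^f > v^b > v
Offspring genotypes: 1 V/V, 1 V/v, 1 V/v^f, 1 v^f/v
Phenotype counts: 3 solid, 1 broken stripe
solid: 3 out of 4 → fraction 3/4
Expected count = 3/4 × 388 = 291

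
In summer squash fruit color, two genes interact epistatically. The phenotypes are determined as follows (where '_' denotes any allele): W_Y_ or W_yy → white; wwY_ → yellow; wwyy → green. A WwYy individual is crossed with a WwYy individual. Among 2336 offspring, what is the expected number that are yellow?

Cross: WwYy × WwYy — consider each gene separately:
W gene: Ww × Ww → 1 WW, 2 Ww, 1 ww → 3 W_ : 1 ww (out of 4)
Y gene: Yy × Yy → 1 YY, 2 Yy, 1 yy → 3 Y_ : 1 yy (out of 4)
Genotype classes (out of 4 × 4 = 16): W_Y_ = 3×3 = 9; W_yy = 3×1 = 3; wwY_ = 1×3 = 3; wwyy = 1×1 = 1
Apply the phenotype rules: W_Y_ (9) + W_yy (3) → white; wwY_ (3) → yellow; wwyy (1) → green
Phenotype counts (out of 16): 12 white, 3 yellow, 1 green
yellow: 3 out of 16 → fraction 3/16
Expected count = 3/16 × 2336 = 438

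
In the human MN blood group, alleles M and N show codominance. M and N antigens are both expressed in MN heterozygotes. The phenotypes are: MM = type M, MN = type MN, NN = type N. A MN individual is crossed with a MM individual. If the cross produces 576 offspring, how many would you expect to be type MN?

Punnett square for MN × MM:
Offspring genotypes: 2 MM, 2 MN
Phenotype counts: 2 type M, 2 type MN
type MN: 2 out of 4 → fraction 1/2
Expected count = 1/2 × 576 = 288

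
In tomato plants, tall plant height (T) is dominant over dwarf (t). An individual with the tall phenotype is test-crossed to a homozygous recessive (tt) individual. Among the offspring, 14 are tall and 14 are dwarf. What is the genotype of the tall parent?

Test cross: ? × tt
Offspring: 14 tall, 14 dwarf — approximately 1:1.
A 1:1 ratio in a test cross indicates the unknown parent is heterozygous (Tt).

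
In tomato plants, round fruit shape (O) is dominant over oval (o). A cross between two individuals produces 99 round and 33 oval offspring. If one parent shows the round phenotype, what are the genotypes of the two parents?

Observed offspring: 99 round, 33 oval
The observed ratio simplifies to 3:1. Oval (oo) offspring appear, so each parent must contribute one o allele. The parent stated to show round carries O, so it is Oo. The other parent is then either Oo or oo: Oo × oo would give a 1:1 split, whereas Oo × Oo gives 3:1 — matching the data. So both parents are heterozygous (Oo × Oo).
Parent genotypes: Oo × Oo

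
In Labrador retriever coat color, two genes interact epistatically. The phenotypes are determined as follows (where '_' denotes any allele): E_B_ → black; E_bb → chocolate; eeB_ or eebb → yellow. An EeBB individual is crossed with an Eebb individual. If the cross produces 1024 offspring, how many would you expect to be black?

Cross: EeBB × Eebb — consider each gene separately:
E gene: Ee × Ee → 1 EE, 2 Ee, 1 ee → 3 E_ : 1 ee (out of 4)
B gene: BB × bb → 4 Bb → 4 B_ (out of 4)
Genotype classes (out of 4 × 4 = 16): E_B_ = 3×4 = 12; eeB_ = 1×4 = 4
Apply the phenotype rules: E_B_ (12) → black; eeB_ (4) → yellow
Phenotype counts (out of 16): 12 black, 4 yellow
black: 12 out of 16 → fraction 3/4
Expected count = 3/4 × 1024 = 768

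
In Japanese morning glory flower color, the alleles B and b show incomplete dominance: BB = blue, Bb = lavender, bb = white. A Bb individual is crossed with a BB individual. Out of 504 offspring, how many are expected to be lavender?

Punnett square for Bb × BB:
Offspring genotypes: 2 BB, 2 Bb
Phenotype counts: 2 blue, 2 lavender
lavender: 2 out of 4 → fraction 1/2
Expected count = 1/2 × 504 = 252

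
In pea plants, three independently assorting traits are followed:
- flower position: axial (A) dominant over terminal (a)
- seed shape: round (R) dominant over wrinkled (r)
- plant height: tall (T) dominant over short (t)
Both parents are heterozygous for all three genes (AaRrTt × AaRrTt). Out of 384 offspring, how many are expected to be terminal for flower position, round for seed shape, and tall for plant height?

Trihybrid cross: AaRrTt × AaRrTt
Each trait segregates independently with a 3:1 phenotypic ratio, so each gene contributes 3/4 (dominant) or 1/4 (recessive).
Target: terminal (flower position), round (seed shape), tall (plant height)
Probability = product of independent per-trait probabilities
= 1/4 × 3/4 × 3/4 = 9/64
Expected count = 9/64 × 384 = 54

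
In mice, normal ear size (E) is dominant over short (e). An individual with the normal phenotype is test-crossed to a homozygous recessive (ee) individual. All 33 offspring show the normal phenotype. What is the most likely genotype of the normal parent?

Test cross: ? × ee
All offspring are normal.
If the unknown parent were heterozygous (Ee), about half of 33 offspring would be short; none are. The unknown parent is most likely homozygous dominant (EE).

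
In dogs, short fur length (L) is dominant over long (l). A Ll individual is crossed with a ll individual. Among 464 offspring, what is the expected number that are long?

Punnett square for Ll × ll:
Offspring genotypes: 2 Ll, 2 ll
short: 2, long: 2
long: 2 out of 4 → fraction 1/2
Expected count = 1/2 × 464 = 232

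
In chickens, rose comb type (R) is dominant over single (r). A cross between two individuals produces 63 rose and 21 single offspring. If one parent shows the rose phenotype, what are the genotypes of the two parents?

Observed offspring: 63 rose, 21 single
The observed ratio simplifies to 3:1. Single (rr) offspring appear, so each parent must contribute one r allele. The parent stated to show rose carries R, so it is Rr. The other parent is then either Rr or rr: Rr × rr would give a 1:1 split, whereas Rr × Rr gives 3:1 — matching the data. So both parents are heterozygous (Rr × Rr).
Parent genotypes: Rr × Rr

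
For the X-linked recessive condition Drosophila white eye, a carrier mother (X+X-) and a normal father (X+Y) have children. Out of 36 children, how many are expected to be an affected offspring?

Cross: X+X- × X+Y
Offspring: 1 X+X+, 1 X+Y, 1 X+X-, 1 X-Y
Probability of an affected offspring: 1/4
Expected count = 1/4 × 36 = 9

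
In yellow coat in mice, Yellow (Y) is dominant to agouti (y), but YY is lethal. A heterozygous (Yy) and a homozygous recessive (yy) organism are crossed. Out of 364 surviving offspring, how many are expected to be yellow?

Cross: Yy × yy
Punnett square offspring (before lethality): 2 Yy, 2 yy
No YY offspring are produced in this cross.
yellow: 2 out of 4 → fraction 1/2
Expected count = 1/2 × 364 = 182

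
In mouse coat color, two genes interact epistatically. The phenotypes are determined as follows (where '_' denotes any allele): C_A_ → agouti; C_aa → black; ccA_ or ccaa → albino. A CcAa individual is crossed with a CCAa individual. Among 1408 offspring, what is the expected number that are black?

Cross: CcAa × CCAa — consider each gene separately:
C gene: Cc × CC → 2 CC, 2 Cc → 4 C_ (out of 4)
A gene: Aa × Aa → 1 AA, 2 Aa, 1 aa → 3 A_ : 1 aa (out of 4)
Genotype classes (out of 4 × 4 = 16): C_A_ = 4×3 = 12; C_aa = 4×1 = 4
Apply the phenotype rules: C_A_ (12) → agouti; C_aa (4) → black
Phenotype counts (out of 16): 12 agouti, 4 black
black: 4 out of 16 → fraction 1/4
Expected count = 1/4 × 1408 = 352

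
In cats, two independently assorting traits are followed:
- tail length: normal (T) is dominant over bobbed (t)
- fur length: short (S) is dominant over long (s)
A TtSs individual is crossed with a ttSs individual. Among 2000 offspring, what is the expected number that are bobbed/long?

Dihybrid cross TtSs × ttSs — consider each gene separately:
tail length: Tt × tt → 2 Tt, 2 tt → 2 T_ : 2 tt (out of 4)
fur length: Ss × Ss → 1 SS, 2 Ss, 1 ss → 3 S_ : 1 ss (out of 4)
Combine (counts out of 4 × 4 = 16): normal/short (T_S_) = 2×3 = 6; normal/long (T_ss) = 2×1 = 2; bobbed/short (ttS_) = 2×3 = 6; bobbed/long (ttss) = 2×1 = 2
Phenotype counts (out of 16): 6 normal/short, 2 normal/long, 6 bobbed/short, 2 bobbed/long
bobbed/long: 2 out of 16 → fraction 1/8
Expected count = 1/8 × 2000 = 250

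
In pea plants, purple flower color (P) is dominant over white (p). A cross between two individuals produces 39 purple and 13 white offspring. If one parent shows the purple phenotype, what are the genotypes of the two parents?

Observed offspring: 39 purple, 13 white
The observed ratio simplifies to 3:1. White (pp) offspring appear, so each parent must contribute one p allele. The parent stated to show purple carries P, so it is Pp. The other parent is then either Pp or pp: Pp × pp would give a 1:1 split, whereas Pp × Pp gives 3:1 — matching the data. So both parents are heterozygous (Pp × Pp).
Parent genotypes: Pp × Pp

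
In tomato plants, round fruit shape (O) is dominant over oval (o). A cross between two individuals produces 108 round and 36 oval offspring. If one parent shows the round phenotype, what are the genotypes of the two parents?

Observed offspring: 108 round, 36 oval
The observed ratio simplifies to 3:1. Oval (oo) offspring appear, so each parent must contribute one o allele. The parent stated to show round carries O, so it is Oo. The other parent is then either Oo or oo: Oo × oo would give a 1:1 split, whereas Oo × Oo gives 3:1 — matching the data. So both parents are heterozygous (Oo × Oo).
Parent genotypes: Oo × Oo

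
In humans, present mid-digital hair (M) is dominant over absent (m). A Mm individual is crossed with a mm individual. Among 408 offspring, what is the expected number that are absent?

Punnett square for Mm × mm:
Offspring genotypes: 2 Mm, 2 mm
present: 2, absent: 2
absent: 2 out of 4 → fraction 1/2
Expected count = 1/2 × 408 = 204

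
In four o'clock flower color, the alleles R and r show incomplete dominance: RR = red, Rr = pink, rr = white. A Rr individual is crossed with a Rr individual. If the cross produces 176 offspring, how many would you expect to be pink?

Punnett square for Rr × Rr:
Offspring genotypes: 1 RR, 2 Rr, 1 rr
Phenotype counts: 1 red, 2 pink, 1 white
pink: 2 out of 4 → fraction 1/2
Expected count = 1/2 × 176 = 88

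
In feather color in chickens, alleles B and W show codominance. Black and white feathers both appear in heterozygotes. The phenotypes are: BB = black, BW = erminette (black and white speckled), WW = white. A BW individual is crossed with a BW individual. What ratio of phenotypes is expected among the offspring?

Punnett square for BW × BW:
Offspring genotypes: 1 BB, 2 BW, 1 WW
Phenotype counts: 1 black, 2 erminette (black and white speckled), 1 white
Ratio: 1 black : 2 erminette (black and white speckled) : 1 white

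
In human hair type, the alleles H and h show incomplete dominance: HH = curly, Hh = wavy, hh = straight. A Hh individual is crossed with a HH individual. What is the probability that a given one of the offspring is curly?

Punnett square for Hh × HH:
Offspring genotypes: 2 HH, 2 Hh
Phenotype counts: 2 curly, 2 wavy
curly: 2 out of 4
Probability: 2/4 = 1/2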